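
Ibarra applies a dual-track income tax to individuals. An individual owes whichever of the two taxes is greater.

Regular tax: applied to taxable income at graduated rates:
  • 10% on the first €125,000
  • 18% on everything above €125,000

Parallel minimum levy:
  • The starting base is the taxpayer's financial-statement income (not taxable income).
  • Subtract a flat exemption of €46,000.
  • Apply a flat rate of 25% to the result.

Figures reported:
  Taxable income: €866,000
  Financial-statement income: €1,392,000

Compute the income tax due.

€336,500

Regular tax:
  €125,000 × 10% = €12,500
  €741,000 × 18% = €133,380
  → €145,880

Parallel minimum levy:
  Base (financial-statement income): €1,392,000
  Less exemption €46,000 → base €1,346,000
  €1,346,000 × 25% = €336,500

€336,500 > €145,880, so the parallel minimum levy is the binding amount.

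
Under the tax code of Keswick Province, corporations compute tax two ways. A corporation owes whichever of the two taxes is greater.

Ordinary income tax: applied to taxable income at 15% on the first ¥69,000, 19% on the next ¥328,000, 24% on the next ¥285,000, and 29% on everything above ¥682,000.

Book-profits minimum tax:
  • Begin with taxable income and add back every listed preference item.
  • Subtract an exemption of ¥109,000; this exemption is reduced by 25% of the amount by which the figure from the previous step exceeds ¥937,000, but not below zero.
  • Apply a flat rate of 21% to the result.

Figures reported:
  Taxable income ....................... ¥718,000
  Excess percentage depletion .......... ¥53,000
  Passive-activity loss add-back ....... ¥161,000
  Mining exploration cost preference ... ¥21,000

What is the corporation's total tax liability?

¥178,080

Ordinary income tax:
  ¥69,000 × 15% = ¥10,350
  ¥328,000 × 19% = ¥62,320
  ¥285,000 × 24% = ¥68,400
  ¥36,000 × 29% = ¥10,440
  → ¥151,510

Book-profits minimum tax:
  Adjusted income: ¥718,000 + ¥53,000 + ¥161,000 + ¥21,000 = ¥953,000
  Exemption: ¥109,000 − 25% × (¥953,000 − ¥937,000) = ¥109,000 − ¥4,000 = ¥105,000
  Base: ¥953,000 − ¥105,000 = ¥848,000
  ¥848,000 × 21% = ¥178,080

¥178,080 > ¥151,510, so the book-profits minimum tax is the binding amount.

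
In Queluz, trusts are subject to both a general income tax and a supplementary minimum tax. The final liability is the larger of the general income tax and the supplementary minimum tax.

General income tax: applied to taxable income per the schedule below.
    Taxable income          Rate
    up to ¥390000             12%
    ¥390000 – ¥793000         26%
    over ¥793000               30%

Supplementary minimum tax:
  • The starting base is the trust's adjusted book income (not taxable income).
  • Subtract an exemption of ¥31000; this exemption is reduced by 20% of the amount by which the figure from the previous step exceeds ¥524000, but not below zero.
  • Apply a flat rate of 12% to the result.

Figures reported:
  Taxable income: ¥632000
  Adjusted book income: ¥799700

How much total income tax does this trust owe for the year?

General income tax:
  ¥390000 × 12% = ¥46800
  ¥242000 × 26% = ¥62920
  → ¥109720

Supplementary minimum tax:
  Base (adjusted book income): ¥799700
  Exemption: 20% × (¥799700 − ¥524000) = ¥55140 ≥ ¥31000, so the exemption is fully phased out
  Base: ¥799700 − ¥0 = ¥799700
  ¥799700 × 12% = ¥95964

¥109720 > ¥95964, so the general income tax governs.

¥109720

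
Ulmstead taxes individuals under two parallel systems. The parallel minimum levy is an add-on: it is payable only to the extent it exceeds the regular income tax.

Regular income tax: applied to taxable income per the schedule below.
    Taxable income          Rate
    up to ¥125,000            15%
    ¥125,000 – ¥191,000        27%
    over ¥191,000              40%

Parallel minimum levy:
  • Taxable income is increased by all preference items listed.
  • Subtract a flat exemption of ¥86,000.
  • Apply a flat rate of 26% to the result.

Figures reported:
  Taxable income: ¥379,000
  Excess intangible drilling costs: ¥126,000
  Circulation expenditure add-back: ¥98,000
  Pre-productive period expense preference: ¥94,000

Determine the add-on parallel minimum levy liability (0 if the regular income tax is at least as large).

Regular income tax:
  ¥125,000 × 15% = ¥18,750
  ¥66,000 × 27% = ¥17,820
  ¥188,000 × 40% = ¥75,200
  → ¥111,770

Parallel minimum levy:
  Adjusted income: ¥379,000 + ¥126,000 + ¥98,000 + ¥94,000 = ¥697,000
  Less exemption ¥86,000 → base ¥611,000
  ¥611,000 × 26% = ¥158,860

Excess of parallel minimum levy over regular income tax: ¥158,860 − ¥111,770 = ¥47,090.

¥47,090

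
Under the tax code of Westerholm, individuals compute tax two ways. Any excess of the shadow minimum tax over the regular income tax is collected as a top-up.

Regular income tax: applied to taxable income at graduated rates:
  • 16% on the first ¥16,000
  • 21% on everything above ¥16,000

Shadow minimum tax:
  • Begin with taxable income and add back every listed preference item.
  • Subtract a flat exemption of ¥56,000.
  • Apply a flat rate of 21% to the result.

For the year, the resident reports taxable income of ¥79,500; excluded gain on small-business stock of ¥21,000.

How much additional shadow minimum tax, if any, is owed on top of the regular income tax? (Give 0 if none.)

Shadow minimum tax:
  Adjusted income: ¥79,500 + ¥21,000 = ¥100,500
  Less exemption ¥56,000 → base ¥44,500
  ¥44,500 × 21% = ¥9,345

Regular income tax:
  ¥16,000 × 16% = ¥2,560
  ¥63,500 × 21% = ¥13,335
  → ¥15,895

¥9,345 ≤ ¥15,895, so no add-on is due.

¥0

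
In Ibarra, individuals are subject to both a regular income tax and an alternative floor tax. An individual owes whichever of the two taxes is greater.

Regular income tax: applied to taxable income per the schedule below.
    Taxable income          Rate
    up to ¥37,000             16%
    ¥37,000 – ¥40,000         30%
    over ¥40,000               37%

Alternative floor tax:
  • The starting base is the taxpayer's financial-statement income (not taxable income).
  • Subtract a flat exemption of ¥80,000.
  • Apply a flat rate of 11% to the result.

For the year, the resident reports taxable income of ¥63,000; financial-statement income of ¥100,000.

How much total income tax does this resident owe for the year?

Regular income tax:
  ¥37,000 × 16% = ¥5,920
  ¥3,000 × 30% = ¥900
  ¥23,000 × 37% = ¥8,510
  → ¥15,330

Alternative floor tax:
  Base (financial-statement income): ¥100,000
  Less exemption ¥80,000 → base ¥20,000
  ¥20,000 × 11% = ¥2,200

¥15,330 > ¥2,200, so the regular income tax governs.

¥15,330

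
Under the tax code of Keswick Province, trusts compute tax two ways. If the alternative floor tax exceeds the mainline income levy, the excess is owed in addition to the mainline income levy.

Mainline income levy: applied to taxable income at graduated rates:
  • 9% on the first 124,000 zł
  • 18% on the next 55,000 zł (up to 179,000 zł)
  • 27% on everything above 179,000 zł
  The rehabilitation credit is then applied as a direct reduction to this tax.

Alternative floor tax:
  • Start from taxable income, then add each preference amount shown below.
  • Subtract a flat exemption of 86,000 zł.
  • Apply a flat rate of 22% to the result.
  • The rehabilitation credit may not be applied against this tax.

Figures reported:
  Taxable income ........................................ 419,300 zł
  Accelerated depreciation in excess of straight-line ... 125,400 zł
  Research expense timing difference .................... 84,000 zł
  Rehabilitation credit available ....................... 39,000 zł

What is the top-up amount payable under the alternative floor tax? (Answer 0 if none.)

Alternative floor tax:
  Adjusted income: 419,300 zł + 125,400 zł + 84,000 zł = 628,700 zł
  Less exemption 86,000 zł → base 542,700 zł
  542,700 zł × 22% = 119,394 zł

Mainline income levy:
  124,000 zł × 9% = 11,160 zł
  55,000 zł × 18% = 9,900 zł
  240,300 zł × 27% = 64,881 zł
  → 85,941 zł
  Less rehabilitation credit 39,000 zł → 46,941 zł

Excess of alternative floor tax over mainline income levy: 119,394 zł − 46,941 zł = 72,453 zł.

72,453 zł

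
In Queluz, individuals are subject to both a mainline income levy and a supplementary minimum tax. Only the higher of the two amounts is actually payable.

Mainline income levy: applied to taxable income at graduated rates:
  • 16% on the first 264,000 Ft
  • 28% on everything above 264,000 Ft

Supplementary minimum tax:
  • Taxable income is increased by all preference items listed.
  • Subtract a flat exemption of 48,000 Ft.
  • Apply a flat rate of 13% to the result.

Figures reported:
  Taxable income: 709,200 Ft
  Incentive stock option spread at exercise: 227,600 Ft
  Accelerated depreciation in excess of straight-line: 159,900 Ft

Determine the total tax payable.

166,896 Ft

Mainline income levy:
  264,000 Ft × 16% = 42,240 Ft
  445,200 Ft × 28% = 124,656 Ft
  → 166,896 Ft

Supplementary minimum tax:
  Adjusted income: 709,200 Ft + 227,600 Ft + 159,900 Ft = 1,096,700 Ft
  Less exemption 48,000 Ft → base 1,048,700 Ft
  1,048,700 Ft × 13% = 136,331 Ft

166,896 Ft > 136,331 Ft, so the mainline income levy governs.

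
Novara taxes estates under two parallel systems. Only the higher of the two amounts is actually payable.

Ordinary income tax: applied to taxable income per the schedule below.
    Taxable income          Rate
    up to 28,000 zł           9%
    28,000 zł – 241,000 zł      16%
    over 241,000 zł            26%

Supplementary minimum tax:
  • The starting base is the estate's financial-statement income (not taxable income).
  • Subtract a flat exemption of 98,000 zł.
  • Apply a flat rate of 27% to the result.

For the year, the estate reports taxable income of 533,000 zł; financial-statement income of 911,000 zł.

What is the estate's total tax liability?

Ordinary income tax:
  28,000 zł × 9% = 2,520 zł
  213,000 zł × 16% = 34,080 zł
  292,000 zł × 26% = 75,920 zł
  → 112,520 zł

Supplementary minimum tax:
  Base (financial-statement income): 911,000 zł
  Less exemption 98,000 zł → base 813,000 zł
  813,000 zł × 27% = 219,510 zł

219,510 zł > 112,520 zł, so the supplementary minimum tax is the binding amount.

219,510 zł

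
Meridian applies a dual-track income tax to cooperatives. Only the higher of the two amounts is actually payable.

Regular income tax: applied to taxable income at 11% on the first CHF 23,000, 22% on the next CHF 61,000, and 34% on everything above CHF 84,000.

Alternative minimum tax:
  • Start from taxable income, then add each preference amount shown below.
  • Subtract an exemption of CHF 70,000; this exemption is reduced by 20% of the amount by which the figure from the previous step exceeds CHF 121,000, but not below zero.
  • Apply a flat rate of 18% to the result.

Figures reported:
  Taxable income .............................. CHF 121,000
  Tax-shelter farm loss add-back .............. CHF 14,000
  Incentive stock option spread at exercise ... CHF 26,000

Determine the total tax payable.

Regular income tax:
  CHF 23,000 × 11% = CHF 2,530
  CHF 61,000 × 22% = CHF 13,420
  CHF 37,000 × 34% = CHF 12,580
  → CHF 28,530

Alternative minimum tax:
  Adjusted income: CHF 121,000 + CHF 14,000 + CHF 26,000 = CHF 161,000
  Exemption: CHF 70,000 − 20% × (CHF 161,000 − CHF 121,000) = CHF 70,000 − CHF 8,000 = CHF 62,000
  Base: CHF 161,000 − CHF 62,000 = CHF 99,000
  CHF 99,000 × 18% = CHF 17,820

CHF 28,530 > CHF 17,820, so the regular income tax governs.

CHF 28,530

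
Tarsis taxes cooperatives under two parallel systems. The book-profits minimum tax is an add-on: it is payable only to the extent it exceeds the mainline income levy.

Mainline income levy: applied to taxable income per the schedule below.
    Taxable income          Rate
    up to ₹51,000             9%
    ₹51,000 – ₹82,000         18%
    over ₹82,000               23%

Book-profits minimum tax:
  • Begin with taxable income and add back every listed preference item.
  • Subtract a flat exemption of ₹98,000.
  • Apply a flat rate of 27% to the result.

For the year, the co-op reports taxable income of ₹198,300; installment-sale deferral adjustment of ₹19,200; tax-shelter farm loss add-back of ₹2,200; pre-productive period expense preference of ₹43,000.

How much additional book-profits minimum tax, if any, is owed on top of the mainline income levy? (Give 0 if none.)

₹7,550

Book-profits minimum tax:
  Adjusted income: ₹198,300 + ₹19,200 + ₹2,200 + ₹43,000 = ₹262,700
  Less exemption ₹98,000 → base ₹164,700
  ₹164,700 × 27% = ₹44,469

Mainline income levy:
  ₹51,000 × 9% = ₹4,590
  ₹31,000 × 18% = ₹5,580
  ₹116,300 × 23% = ₹26,749
  → ₹36,919

Excess of book-profits minimum tax over mainline income levy: ₹44,469 − ₹36,919 = ₹7,550.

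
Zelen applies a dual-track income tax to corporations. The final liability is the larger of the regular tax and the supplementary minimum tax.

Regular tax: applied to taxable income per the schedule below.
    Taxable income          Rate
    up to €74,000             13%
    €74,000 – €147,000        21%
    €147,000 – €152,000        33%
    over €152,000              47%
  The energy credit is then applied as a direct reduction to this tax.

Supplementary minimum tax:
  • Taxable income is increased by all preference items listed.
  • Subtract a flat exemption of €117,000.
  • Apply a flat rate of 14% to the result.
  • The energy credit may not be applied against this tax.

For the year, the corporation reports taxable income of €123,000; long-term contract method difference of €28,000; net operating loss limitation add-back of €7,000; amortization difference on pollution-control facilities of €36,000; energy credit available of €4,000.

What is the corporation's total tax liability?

€15,910

Regular tax:
  €74,000 × 13% = €9,620
  €49,000 × 21% = €10,290
  → €19,910
  Less energy credit €4,000 → €15,910

Supplementary minimum tax:
  Adjusted income: €123,000 + €28,000 + €7,000 + €36,000 = €194,000
  Less exemption €117,000 → base €77,000
  €77,000 × 14% = €10,780

€15,910 > €10,780, so the regular tax governs.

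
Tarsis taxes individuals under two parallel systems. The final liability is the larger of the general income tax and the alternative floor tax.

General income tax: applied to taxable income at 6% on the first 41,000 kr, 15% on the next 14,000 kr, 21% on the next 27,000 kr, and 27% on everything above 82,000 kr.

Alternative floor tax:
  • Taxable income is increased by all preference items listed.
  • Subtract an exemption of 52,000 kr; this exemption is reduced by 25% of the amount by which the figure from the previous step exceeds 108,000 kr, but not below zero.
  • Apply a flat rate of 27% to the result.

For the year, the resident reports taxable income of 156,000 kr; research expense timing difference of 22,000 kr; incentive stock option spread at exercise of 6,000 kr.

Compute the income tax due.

Alternative floor tax:
  Adjusted income: 156,000 kr + 22,000 kr + 6,000 kr = 184,000 kr
  Exemption: 52,000 kr − 25% × (184,000 kr − 108,000 kr) = 52,000 kr − 19,000 kr = 33,000 kr
  Base: 184,000 kr − 33,000 kr = 151,000 kr
  151,000 kr × 27% = 40,770 kr

General income tax:
  41,000 kr × 6% = 2,460 kr
  14,000 kr × 15% = 2,100 kr
  27,000 kr × 21% = 5,670 kr
  74,000 kr × 27% = 19,980 kr
  → 30,210 kr

40,770 kr > 30,210 kr, so the alternative floor tax is the binding amount.

40,770 kr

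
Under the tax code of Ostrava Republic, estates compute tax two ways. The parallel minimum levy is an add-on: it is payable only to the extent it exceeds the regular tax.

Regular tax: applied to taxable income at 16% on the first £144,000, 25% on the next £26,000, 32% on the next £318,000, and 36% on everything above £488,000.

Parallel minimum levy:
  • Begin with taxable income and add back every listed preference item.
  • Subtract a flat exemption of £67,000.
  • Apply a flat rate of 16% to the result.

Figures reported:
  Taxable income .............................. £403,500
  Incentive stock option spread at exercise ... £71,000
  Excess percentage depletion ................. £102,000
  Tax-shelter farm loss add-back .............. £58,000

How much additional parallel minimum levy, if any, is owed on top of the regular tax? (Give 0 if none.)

£0

Parallel minimum levy:
  Adjusted income: £403,500 + £71,000 + £102,000 + £58,000 = £634,500
  Less exemption £67,000 → base £567,500
  £567,500 × 16% = £90,800

Regular tax:
  £144,000 × 16% = £23,040
  £26,000 × 25% = £6,500
  £233,500 × 32% = £74,720
  → £104,260

£90,800 ≤ £104,260, so no add-on is due.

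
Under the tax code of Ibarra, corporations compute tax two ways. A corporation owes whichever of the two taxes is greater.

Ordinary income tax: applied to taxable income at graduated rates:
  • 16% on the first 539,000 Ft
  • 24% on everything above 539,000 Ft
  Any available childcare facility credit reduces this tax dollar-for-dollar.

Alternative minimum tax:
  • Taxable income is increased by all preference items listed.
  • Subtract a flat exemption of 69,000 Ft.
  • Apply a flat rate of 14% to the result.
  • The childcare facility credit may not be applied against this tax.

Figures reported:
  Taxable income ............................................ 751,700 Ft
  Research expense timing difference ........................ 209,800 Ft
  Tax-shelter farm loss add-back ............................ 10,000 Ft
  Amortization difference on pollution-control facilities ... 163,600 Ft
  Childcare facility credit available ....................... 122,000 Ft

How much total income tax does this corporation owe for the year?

149,254 Ft

Alternative minimum tax:
  Adjusted income: 751,700 Ft + 209,800 Ft + 10,000 Ft + 163,600 Ft = 1,135,100 Ft
  Less exemption 69,000 Ft → base 1,066,100 Ft
  1,066,100 Ft × 14% = 149,254 Ft

Ordinary income tax:
  539,000 Ft × 16% = 86,240 Ft
  212,700 Ft × 24% = 51,048 Ft
  → 137,288 Ft
  Less childcare facility credit 122,000 Ft → 15,288 Ft

149,254 Ft > 15,288 Ft, so the alternative minimum tax is the binding amount.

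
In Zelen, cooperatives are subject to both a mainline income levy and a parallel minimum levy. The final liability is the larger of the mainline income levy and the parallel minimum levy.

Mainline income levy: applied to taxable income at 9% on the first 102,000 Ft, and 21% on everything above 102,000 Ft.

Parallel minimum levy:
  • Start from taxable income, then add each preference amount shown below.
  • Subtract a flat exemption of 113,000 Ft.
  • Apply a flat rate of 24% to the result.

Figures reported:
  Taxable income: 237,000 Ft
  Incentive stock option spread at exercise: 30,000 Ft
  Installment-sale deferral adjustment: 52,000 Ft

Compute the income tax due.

Parallel minimum levy:
  Adjusted income: 237,000 Ft + 30,000 Ft + 52,000 Ft = 319,000 Ft
  Less exemption 113,000 Ft → base 206,000 Ft
  206,000 Ft × 24% = 49,440 Ft

Mainline income levy:
  102,000 Ft × 9% = 9,180 Ft
  135,000 Ft × 21% = 28,350 Ft
  → 37,530 Ft

49,440 Ft > 37,530 Ft, so the parallel minimum levy is the binding amount.

49,440 Ft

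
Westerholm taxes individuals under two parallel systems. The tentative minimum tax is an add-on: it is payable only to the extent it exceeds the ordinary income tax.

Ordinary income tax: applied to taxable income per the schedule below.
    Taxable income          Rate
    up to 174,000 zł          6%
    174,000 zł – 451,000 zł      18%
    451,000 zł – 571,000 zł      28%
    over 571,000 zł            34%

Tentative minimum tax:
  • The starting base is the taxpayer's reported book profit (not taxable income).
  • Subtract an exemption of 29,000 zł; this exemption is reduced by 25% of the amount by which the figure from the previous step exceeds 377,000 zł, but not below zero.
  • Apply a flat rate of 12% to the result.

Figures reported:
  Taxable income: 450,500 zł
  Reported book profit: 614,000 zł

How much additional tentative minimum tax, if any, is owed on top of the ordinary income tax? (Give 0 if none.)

13,470 zł

Tentative minimum tax:
  Base (reported book profit): 614,000 zł
  Exemption: 25% × (614,000 zł − 377,000 zł) = 59,250 zł ≥ 29,000 zł, so the exemption is fully phased out
  Base: 614,000 zł − 0 zł = 614,000 zł
  614,000 zł × 12% = 73,680 zł

Ordinary income tax:
  174,000 zł × 6% = 10,440 zł
  276,500 zł × 18% = 49,770 zł
  → 60,210 zł

Excess of tentative minimum tax over ordinary income tax: 73,680 zł − 60,210 zł = 13,470 zł.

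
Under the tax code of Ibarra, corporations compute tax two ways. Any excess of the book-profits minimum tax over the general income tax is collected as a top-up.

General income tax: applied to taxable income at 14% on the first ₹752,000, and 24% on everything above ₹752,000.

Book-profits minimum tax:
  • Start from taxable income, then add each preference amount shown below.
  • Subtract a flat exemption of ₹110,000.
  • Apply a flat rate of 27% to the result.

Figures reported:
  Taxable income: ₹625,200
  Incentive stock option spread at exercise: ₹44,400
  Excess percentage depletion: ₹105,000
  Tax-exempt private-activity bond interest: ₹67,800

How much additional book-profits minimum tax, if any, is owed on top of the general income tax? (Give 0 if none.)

General income tax:
  ₹625,200 × 14% = ₹87,528

Book-profits minimum tax:
  Adjusted income: ₹625,200 + ₹44,400 + ₹105,000 + ₹67,800 = ₹842,400
  Less exemption ₹110,000 → base ₹732,400
  ₹732,400 × 27% = ₹197,748

Excess of book-profits minimum tax over general income tax: ₹197,748 − ₹87,528 = ₹110,220.

₹110,220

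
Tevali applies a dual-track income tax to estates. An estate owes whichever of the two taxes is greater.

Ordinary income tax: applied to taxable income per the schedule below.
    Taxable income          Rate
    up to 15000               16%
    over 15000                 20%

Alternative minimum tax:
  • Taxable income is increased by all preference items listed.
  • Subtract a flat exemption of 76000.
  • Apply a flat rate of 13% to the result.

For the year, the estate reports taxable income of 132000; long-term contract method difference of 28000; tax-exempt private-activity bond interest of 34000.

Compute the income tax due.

25800

Alternative minimum tax:
  Adjusted income: 132000 + 28000 + 34000 = 194000
  Less exemption 76000 → base 118000
  118000 × 13% = 15340

Ordinary income tax:
  15000 × 16% = 2400
  117000 × 20% = 23400
  → 25800

25800 > 15340, so the ordinary income tax governs.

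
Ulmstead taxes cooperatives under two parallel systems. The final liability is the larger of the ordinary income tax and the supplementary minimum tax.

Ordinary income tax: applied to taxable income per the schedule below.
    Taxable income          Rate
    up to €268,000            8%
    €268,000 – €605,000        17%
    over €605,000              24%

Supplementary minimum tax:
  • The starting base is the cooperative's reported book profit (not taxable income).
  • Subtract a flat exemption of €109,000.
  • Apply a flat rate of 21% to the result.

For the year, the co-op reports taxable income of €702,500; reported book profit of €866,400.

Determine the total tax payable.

Ordinary income tax:
  €268,000 × 8% = €21,440
  €337,000 × 17% = €57,290
  €97,500 × 24% = €23,400
  → €102,130

Supplementary minimum tax:
  Base (reported book profit): €866,400
  Less exemption €109,000 → base €757,400
  €757,400 × 21% = €159,054

€159,054 > €102,130, so the supplementary minimum tax is the binding amount.

€159,054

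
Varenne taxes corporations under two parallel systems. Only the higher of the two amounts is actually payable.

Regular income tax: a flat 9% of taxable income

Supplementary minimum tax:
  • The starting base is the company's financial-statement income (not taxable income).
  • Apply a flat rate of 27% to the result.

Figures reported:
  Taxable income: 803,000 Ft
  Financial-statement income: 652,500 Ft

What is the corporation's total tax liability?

176,175 Ft

Supplementary minimum tax:
  Base (financial-statement income): 652,500 Ft
  652,500 Ft × 27% = 176,175 Ft

Regular income tax:
  803,000 Ft × 9% = 72,270 Ft

176,175 Ft > 72,270 Ft, so the supplementary minimum tax is the binding amount.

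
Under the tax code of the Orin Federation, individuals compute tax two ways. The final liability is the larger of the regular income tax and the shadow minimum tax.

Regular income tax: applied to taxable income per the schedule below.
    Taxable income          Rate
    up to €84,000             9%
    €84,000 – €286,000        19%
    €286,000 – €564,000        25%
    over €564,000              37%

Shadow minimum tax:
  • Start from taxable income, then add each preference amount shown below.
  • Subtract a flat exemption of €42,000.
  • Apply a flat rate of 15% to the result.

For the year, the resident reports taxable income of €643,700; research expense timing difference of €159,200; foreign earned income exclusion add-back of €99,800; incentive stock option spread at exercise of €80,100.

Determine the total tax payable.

€144,929

Shadow minimum tax:
  Adjusted income: €643,700 + €159,200 + €99,800 + €80,100 = €982,800
  Less exemption €42,000 → base €940,800
  €940,800 × 15% = €141,120

Regular income tax:
  €84,000 × 9% = €7,560
  €202,000 × 19% = €38,380
  €278,000 × 25% = €69,500
  €79,700 × 37% = €29,489
  → €144,929

€144,929 > €141,120, so the regular income tax governs.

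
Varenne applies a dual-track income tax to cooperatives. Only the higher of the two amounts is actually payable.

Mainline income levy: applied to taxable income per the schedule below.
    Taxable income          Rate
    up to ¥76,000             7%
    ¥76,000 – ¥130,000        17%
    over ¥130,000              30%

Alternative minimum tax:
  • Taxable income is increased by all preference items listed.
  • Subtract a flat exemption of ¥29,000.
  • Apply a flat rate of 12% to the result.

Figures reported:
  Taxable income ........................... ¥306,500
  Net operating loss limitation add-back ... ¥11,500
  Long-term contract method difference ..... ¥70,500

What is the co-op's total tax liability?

Alternative minimum tax:
  Adjusted income: ¥306,500 + ¥11,500 + ¥70,500 = ¥388,500
  Less exemption ¥29,000 → base ¥359,500
  ¥359,500 × 12% = ¥43,140

Mainline income levy:
  ¥76,000 × 7% = ¥5,320
  ¥54,000 × 17% = ¥9,180
  ¥176,500 × 30% = ¥52,950
  → ¥67,450

¥67,450 > ¥43,140, so the mainline income levy governs.

¥67,450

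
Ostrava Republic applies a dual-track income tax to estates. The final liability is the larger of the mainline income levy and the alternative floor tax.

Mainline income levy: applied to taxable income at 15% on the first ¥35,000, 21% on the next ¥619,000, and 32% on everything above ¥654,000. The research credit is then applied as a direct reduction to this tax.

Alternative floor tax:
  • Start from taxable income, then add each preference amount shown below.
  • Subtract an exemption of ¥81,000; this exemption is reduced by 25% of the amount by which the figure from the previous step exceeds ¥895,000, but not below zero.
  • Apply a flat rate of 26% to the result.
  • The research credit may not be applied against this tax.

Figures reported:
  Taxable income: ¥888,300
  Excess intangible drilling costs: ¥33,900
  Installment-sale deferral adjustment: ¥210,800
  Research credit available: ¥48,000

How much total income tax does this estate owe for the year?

Mainline income levy:
  ¥35,000 × 15% = ¥5,250
  ¥619,000 × 21% = ¥129,990
  ¥234,300 × 32% = ¥74,976
  → ¥210,216
  Less research credit ¥48,000 → ¥162,216

Alternative floor tax:
  Adjusted income: ¥888,300 + ¥33,900 + ¥210,800 = ¥1,133,000
  Exemption: ¥81,000 − 25% × (¥1,133,000 − ¥895,000) = ¥81,000 − ¥59,500 = ¥21,500
  Base: ¥1,133,000 − ¥21,500 = ¥1,111,500
  ¥1,111,500 × 26% = ¥288,990

¥288,990 > ¥162,216, so the alternative floor tax is the binding amount.

¥288,990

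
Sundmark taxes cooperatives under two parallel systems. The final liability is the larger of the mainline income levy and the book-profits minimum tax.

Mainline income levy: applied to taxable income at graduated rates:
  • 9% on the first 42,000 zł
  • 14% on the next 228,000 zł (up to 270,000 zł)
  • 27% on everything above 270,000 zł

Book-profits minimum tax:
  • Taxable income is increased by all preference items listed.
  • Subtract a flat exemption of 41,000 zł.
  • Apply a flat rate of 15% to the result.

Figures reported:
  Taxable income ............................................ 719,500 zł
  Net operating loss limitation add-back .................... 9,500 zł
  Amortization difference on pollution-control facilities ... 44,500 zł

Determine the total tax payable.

Mainline income levy:
  42,000 zł × 9% = 3,780 zł
  228,000 zł × 14% = 31,920 zł
  449,500 zł × 27% = 121,365 zł
  → 157,065 zł

Book-profits minimum tax:
  Adjusted income: 719,500 zł + 9,500 zł + 44,500 zł = 773,500 zł
  Less exemption 41,000 zł → base 732,500 zł
  732,500 zł × 15% = 109,875 zł

157,065 zł > 109,875 zł, so the mainline income levy governs.

157,065 zł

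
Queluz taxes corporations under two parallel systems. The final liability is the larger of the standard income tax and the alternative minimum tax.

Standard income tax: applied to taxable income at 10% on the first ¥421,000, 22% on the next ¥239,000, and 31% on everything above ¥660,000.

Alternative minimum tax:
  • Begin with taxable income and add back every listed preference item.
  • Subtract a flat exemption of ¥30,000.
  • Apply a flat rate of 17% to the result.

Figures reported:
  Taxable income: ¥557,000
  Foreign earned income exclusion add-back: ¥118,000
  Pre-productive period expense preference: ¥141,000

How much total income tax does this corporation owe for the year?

Standard income tax:
  ¥421,000 × 10% = ¥42,100
  ¥136,000 × 22% = ¥29,920
  → ¥72,020

Alternative minimum tax:
  Adjusted income: ¥557,000 + ¥118,000 + ¥141,000 = ¥816,000
  Less exemption ¥30,000 → base ¥786,000
  ¥786,000 × 17% = ¥133,620

¥133,620 > ¥72,020, so the alternative minimum tax is the binding amount.

¥133,620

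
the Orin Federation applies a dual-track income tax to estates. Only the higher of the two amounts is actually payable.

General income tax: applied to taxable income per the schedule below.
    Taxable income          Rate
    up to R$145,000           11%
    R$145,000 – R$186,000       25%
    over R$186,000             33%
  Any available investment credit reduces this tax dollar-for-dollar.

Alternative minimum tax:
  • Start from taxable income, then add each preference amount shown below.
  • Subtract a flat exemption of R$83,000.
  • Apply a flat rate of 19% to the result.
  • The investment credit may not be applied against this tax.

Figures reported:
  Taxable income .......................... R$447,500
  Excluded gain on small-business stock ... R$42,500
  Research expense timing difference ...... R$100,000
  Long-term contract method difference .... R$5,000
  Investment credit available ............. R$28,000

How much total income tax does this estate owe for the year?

R$97,280

Alternative minimum tax:
  Adjusted income: R$447,500 + R$42,500 + R$100,000 + R$5,000 = R$595,000
  Less exemption R$83,000 → base R$512,000
  R$512,000 × 19% = R$97,280

General income tax:
  R$145,000 × 11% = R$15,950
  R$41,000 × 25% = R$10,250
  R$261,500 × 33% = R$86,295
  → R$112,495
  Less investment credit R$28,000 → R$84,495

R$97,280 > R$84,495, so the alternative minimum tax is the binding amount.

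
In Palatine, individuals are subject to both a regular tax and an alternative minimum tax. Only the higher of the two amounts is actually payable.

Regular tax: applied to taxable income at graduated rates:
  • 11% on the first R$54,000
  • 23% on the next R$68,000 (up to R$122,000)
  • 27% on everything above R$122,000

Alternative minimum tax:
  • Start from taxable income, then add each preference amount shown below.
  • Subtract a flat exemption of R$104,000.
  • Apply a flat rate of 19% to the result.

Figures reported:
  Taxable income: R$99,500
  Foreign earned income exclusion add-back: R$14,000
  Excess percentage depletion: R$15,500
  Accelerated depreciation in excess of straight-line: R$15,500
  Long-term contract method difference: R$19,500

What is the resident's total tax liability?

R$16,405

Alternative minimum tax:
  Adjusted income: R$99,500 + R$14,000 + R$15,500 + R$15,500 + R$19,500 = R$164,000
  Less exemption R$104,000 → base R$60,000
  R$60,000 × 19% = R$11,400

Regular tax:
  R$54,000 × 11% = R$5,940
  R$45,500 × 23% = R$10,465
  → R$16,405

R$16,405 > R$11,400, so the regular tax governs.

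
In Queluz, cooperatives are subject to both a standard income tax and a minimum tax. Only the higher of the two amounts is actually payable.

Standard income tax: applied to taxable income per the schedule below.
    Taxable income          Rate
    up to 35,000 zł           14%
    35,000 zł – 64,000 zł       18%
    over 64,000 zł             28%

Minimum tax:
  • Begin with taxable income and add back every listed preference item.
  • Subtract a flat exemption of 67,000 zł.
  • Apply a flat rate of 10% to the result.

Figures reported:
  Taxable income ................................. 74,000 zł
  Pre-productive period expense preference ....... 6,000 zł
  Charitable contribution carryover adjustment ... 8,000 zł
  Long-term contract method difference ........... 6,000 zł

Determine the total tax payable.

12,920 zł

Standard income tax:
  35,000 zł × 14% = 4,900 zł
  29,000 zł × 18% = 5,220 zł
  10,000 zł × 28% = 2,800 zł
  → 12,920 zł

Minimum tax:
  Adjusted income: 74,000 zł + 6,000 zł + 8,000 zł + 6,000 zł = 94,000 zł
  Less exemption 67,000 zł → base 27,000 zł
  27,000 zł × 10% = 2,700 zł

12,920 zł > 2,700 zł, so the standard income tax governs.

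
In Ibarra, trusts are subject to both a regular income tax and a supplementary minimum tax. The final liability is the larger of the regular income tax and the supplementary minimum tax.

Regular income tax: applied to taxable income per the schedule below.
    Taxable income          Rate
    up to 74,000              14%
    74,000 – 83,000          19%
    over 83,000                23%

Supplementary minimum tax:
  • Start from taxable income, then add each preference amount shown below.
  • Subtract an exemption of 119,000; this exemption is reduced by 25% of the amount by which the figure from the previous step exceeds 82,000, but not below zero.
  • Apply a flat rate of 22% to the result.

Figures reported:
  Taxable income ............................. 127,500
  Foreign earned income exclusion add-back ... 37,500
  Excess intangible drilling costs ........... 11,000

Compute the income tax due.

22,305

Supplementary minimum tax:
  Adjusted income: 127,500 + 37,500 + 11,000 = 176,000
  Exemption: 119,000 − 25% × (176,000 − 82,000) = 119,000 − 23,500 = 95,500
  Base: 176,000 − 95,500 = 80,500
  80,500 × 22% = 17,710

Regular income tax:
  74,000 × 14% = 10,360
  9,000 × 19% = 1,710
  44,500 × 23% = 10,235
  → 22,305

22,305 > 17,710, so the regular income tax governs.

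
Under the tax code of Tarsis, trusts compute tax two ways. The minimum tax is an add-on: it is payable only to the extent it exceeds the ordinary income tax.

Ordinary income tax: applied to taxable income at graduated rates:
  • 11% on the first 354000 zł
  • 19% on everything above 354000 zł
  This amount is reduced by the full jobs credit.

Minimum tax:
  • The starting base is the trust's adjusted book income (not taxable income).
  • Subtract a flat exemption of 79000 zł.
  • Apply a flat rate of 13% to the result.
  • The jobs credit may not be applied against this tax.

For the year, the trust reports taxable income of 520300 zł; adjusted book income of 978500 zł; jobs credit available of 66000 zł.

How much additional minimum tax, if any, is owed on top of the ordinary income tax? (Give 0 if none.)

Minimum tax:
  Base (adjusted book income): 978500 zł
  Less exemption 79000 zł → base 899500 zł
  899500 zł × 13% = 116935 zł

Ordinary income tax:
  354000 zł × 11% = 38940 zł
  166300 zł × 19% = 31597 zł
  → 70537 zł
  Less jobs credit 66000 zł → 4537 zł

Excess of minimum tax over ordinary income tax: 116935 zł − 4537 zł = 112398 zł.

112398 zł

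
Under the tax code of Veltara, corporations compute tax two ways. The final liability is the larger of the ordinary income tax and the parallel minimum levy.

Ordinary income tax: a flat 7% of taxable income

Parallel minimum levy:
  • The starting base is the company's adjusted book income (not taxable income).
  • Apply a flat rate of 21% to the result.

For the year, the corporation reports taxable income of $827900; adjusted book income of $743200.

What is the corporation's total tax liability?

Ordinary income tax:
  $827900 × 7% = $57953

Parallel minimum levy:
  Base (adjusted book income): $743200
  $743200 × 21% = $156072

$156072 > $57953, so the parallel minimum levy is the binding amount.

$156072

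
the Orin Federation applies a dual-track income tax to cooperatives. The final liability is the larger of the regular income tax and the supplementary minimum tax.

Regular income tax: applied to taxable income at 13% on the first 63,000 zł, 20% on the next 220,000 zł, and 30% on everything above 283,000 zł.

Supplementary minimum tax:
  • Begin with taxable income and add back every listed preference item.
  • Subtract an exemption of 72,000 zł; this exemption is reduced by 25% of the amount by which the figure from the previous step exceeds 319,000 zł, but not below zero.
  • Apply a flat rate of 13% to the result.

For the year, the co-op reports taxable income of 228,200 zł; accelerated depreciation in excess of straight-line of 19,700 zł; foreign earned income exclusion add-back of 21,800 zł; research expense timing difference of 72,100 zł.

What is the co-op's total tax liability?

41,230 zł

Regular income tax:
  63,000 zł × 13% = 8,190 zł
  165,200 zł × 20% = 33,040 zł
  → 41,230 zł

Supplementary minimum tax:
  Adjusted income: 228,200 zł + 19,700 zł + 21,800 zł + 72,100 zł = 341,800 zł
  Exemption: 72,000 zł − 25% × (341,800 zł − 319,000 zł) = 72,000 zł − 5,700 zł = 66,300 zł
  Base: 341,800 zł − 66,300 zł = 275,500 zł
  275,500 zł × 13% = 35,815 zł

41,230 zł > 35,815 zł, so the regular income tax governs.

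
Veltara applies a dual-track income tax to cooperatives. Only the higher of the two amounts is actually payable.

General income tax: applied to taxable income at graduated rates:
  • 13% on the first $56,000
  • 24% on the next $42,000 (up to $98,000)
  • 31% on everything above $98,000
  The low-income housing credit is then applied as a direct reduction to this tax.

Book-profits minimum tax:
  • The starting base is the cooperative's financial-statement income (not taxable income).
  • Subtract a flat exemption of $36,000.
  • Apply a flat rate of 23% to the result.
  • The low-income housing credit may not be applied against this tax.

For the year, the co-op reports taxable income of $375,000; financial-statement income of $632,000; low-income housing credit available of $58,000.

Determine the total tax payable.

$137,080

General income tax:
  $56,000 × 13% = $7,280
  $42,000 × 24% = $10,080
  $277,000 × 31% = $85,870
  → $103,230
  Less low-income housing credit $58,000 → $45,230

Book-profits minimum tax:
  Base (financial-statement income): $632,000
  Less exemption $36,000 → base $596,000
  $596,000 × 23% = $137,080

$137,080 > $45,230, so the book-profits minimum tax is the binding amount.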